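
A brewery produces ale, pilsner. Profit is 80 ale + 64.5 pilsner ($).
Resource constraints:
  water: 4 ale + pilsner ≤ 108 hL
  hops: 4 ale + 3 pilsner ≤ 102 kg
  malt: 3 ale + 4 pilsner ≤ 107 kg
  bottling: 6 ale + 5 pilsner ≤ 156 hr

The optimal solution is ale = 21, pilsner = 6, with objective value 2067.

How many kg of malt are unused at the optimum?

20

malt used = 3·21 + 4·6 = 87; slack = 107 − 87 = 20.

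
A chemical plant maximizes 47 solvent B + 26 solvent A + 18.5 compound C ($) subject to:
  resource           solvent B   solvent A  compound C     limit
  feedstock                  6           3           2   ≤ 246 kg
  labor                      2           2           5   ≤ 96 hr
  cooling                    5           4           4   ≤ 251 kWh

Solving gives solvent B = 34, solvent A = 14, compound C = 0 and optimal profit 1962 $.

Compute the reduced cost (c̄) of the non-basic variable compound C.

At the optimum: feedstock uses 246 of 246 (binding); labor uses 96 of 96 (binding); cooling uses 226 of 251 (slack = 25).
Slack constraints have shadow price 0 (complementary slackness).
From A_Bᵀ y = c: 6·y_feedstock + 2·y_labor = 47; 3·y_feedstock + 2·y_labor = 26.
→ y_feedstock = 7 and y_labor = 2.5.
Reduced cost of compound C: c₃ − yᵀa₃ = 18.5 − (7·2 + 2.5·5) = 18.5 − 26.5 = -8.

-8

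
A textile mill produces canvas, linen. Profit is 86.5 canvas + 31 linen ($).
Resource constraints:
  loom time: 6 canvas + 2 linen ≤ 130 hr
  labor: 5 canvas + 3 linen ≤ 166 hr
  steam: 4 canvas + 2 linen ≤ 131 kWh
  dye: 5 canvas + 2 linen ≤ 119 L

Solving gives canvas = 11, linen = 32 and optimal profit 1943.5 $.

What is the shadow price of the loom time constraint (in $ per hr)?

9

Binding: loom time and dye. Non-binding: labor (15 unused), steam (23 unused).
By complementary slackness, y = 0 for the non-binding constraints.
Dual feasibility on the basic columns requires 6·y_loom time + 5·y_dye = 86.5, 2·y_loom time + 2·y_dye = 31.
→ y_loom time = 9 and y_dye = 6.5.
Shadow price of loom time = 9.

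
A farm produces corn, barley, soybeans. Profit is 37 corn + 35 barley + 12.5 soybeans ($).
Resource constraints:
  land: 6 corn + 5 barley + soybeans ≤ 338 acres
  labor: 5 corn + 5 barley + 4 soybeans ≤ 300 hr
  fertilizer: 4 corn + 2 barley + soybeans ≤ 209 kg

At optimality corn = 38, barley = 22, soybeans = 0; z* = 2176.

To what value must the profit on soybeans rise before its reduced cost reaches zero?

22

Check each constraint at x*: land 338/338 (tight); labor 300/300 (tight); fertilizer 196/209 (slack 13).
By complementary slackness, y = 0 for the non-binding constraint.
From A_Bᵀ y = c: 6·y_land + 5·y_labor = 37; 5·y_land + 5·y_labor = 35.
Solving: y_land = 2, y_labor = 5.
soybeans enters the basis when its profit ≥ yᵀa₃ = 2·1 + 5·4 = 22.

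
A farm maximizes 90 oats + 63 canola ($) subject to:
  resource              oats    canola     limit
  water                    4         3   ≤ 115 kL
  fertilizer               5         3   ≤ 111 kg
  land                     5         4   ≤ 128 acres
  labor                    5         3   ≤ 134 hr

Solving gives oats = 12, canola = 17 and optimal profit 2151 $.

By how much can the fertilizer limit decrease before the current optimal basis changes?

15

Binding constraints: fertilizer, land. The basis is B = [[5,3],[5,4]] with det 5.
Per unit decrease in fertilizer, x* moves by d = (-0.8, 1).
The basis stays optimal until oats reaches 0; allowable decrease = 15 kg.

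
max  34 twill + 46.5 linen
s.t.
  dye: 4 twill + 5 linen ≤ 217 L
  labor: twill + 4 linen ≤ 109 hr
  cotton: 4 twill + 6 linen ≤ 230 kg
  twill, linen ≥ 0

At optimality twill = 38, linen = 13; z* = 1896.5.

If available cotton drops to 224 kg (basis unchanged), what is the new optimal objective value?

Binding: dye and cotton. Non-binding: labor (19 unused).
By complementary slackness, y = 0 for the non-binding constraint.
The binding rows give the dual system: 4·y_dye + 4·y_cotton = 34 and 5·y_dye + 6·y_cotton = 46.5.
This yields shadow prices y_dye = 4.5, y_cotton = 4.
Δz = y_cotton·Δb = 4 × (-6) = -24, so new z* = 1896.5 − 24 = 1872.5.

1872.5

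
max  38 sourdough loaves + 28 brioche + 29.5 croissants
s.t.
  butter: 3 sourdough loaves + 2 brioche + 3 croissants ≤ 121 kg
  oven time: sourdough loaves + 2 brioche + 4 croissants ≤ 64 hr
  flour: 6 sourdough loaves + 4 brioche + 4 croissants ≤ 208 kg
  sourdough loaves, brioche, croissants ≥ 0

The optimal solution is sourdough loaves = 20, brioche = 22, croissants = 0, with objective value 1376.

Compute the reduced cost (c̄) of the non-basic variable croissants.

Check each constraint at x*: butter 104/121 (slack 17); oven time 64/64 (tight); flour 208/208 (tight).
Since butter is not tight, its dual is 0.
From A_Bᵀ y = c: 1·y_oven time + 6·y_flour = 38; 2·y_oven time + 4·y_flour = 28.
Solving: y_oven time = 2, y_flour = 6.
Reduced cost of croissants: c₃ − yᵀa₃ = 29.5 − (2·4 + 6·4) = 29.5 − 32 = -2.5.

-2.5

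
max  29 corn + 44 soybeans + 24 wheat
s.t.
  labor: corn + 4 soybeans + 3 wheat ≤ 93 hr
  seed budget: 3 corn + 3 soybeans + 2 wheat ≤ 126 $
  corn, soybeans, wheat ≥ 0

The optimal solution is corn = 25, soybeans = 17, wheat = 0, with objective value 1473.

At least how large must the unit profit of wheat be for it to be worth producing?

31

Check each constraint at x*: labor 93/93 (tight); seed budget 126/126 (tight).
The binding rows give the dual system: 1·y_labor + 3·y_seed budget = 29 and 4·y_labor + 3·y_seed budget = 44.
Solving: y_labor = 5, y_seed budget = 8.
wheat enters the basis when its profit ≥ yᵀa₃ = 5·3 + 8·2 = 31.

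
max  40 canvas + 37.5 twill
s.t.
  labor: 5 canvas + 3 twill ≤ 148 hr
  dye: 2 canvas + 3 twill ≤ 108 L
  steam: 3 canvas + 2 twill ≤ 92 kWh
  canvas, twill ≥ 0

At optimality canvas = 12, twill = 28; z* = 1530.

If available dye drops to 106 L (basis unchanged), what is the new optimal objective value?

1517

Binding: dye and steam. Non-binding: labor (4 unused).
By complementary slackness, y = 0 for the non-binding constraint.
Dual feasibility on the basic columns requires 2·y_dye + 3·y_steam = 40, 3·y_dye + 2·y_steam = 37.5.
→ y_dye = 6.5 and y_steam = 9.
Δz = y_dye·Δb = 6.5 × (-2) = -13, so new z* = 1530 − 13 = 1517.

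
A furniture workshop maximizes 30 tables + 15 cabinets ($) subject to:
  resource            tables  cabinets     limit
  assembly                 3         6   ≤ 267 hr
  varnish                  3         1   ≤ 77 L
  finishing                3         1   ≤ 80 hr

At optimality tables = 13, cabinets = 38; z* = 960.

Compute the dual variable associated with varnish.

Binding: assembly and varnish. Non-binding: finishing (3 unused).
By complementary slackness, y = 0 for the non-binding constraint.
Dual feasibility on the basic columns requires 3·y_assembly + 3·y_varnish = 30, 6·y_assembly + 1·y_varnish = 15.
→ y_assembly = 1 and y_varnish = 9.
Shadow price of varnish = 9.

9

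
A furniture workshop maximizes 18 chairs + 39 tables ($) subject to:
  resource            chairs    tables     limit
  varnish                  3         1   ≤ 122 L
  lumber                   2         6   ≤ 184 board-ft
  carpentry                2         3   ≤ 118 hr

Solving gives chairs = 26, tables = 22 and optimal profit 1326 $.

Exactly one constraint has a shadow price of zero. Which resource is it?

varnish: 100/122 (slack 22)
lumber: 184/184 (binding)
carpentry: 118/118 (binding)
By complementary slackness, a constraint with positive slack has shadow price 0 → varnish.

varnish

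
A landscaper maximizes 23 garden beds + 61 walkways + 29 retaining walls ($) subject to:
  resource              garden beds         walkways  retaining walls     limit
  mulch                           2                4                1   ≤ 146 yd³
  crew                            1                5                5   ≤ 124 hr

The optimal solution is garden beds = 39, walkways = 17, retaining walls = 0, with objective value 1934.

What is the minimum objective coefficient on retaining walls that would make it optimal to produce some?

At the optimum: mulch uses 146 of 146 (binding); crew uses 124 of 124 (binding).
The binding rows give the dual system: 2·y_mulch + 1·y_crew = 23 and 4·y_mulch + 5·y_crew = 61.
This yields shadow prices y_mulch = 9, y_crew = 5.
retaining walls enters the basis when its profit ≥ yᵀa₃ = 9·1 + 5·5 = 34.

34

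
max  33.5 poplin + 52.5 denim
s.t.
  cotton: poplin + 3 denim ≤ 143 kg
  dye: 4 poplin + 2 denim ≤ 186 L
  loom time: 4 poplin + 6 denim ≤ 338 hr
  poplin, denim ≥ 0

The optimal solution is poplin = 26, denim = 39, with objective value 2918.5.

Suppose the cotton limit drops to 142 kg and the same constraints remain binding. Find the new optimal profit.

Binding: cotton and loom time. Non-binding: dye (4 unused).
Slack constraints have shadow price 0 (complementary slackness).
Dual feasibility on the basic columns requires 1·y_cotton + 4·y_loom time = 33.5, 3·y_cotton + 6·y_loom time = 52.5.
This yields shadow prices y_cotton = 1.5, y_loom time = 8.
Δz = y_cotton·Δb = 1.5 × (-1) = -1.5, so new z* = 2918.5 − 1.5 = 2917.

2917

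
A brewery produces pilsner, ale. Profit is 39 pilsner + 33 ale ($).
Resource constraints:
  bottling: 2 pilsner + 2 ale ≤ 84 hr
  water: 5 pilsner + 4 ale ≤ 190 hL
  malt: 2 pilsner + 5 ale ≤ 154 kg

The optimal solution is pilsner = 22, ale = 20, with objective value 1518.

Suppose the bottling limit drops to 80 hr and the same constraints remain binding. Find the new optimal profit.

At the optimum: bottling uses 84 of 84 (binding); water uses 190 of 190 (binding); malt uses 144 of 154 (slack = 10).
By complementary slackness, y = 0 for the non-binding constraint.
From A_Bᵀ y = c: 2·y_bottling + 5·y_water = 39; 2·y_bottling + 4·y_water = 33.
→ y_bottling = 4.5 and y_water = 6.
Δz = y_bottling·Δb = 4.5 × (-4) = -18, so new z* = 1518 − 18 = 1500.

1500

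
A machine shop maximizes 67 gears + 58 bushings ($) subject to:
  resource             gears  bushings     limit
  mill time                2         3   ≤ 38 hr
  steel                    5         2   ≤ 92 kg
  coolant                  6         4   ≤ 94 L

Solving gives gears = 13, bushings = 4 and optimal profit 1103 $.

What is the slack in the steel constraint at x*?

19

steel used = 5·13 + 2·4 = 73; slack = 92 − 73 = 19.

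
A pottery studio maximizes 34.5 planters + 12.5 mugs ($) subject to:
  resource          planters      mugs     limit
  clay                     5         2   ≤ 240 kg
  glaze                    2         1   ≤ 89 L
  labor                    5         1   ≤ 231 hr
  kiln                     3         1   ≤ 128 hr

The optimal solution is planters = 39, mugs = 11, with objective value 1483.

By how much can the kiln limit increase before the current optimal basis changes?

Binding constraints: glaze, kiln. The basis is B = [[2,1],[3,1]] with det -1.
Per unit increase in kiln, x* moves by d = (1, -2).
The basis stays optimal until mugs reaches 0; allowable increase = 5.5 hr.

5.5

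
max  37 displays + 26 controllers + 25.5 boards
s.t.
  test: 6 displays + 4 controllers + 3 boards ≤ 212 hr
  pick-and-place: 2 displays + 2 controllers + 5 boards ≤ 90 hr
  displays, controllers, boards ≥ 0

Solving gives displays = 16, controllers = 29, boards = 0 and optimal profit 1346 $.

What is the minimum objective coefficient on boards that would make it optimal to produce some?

At the optimum: test uses 212 of 212 (binding); pick-and-place uses 90 of 90 (binding).
From A_Bᵀ y = c: 6·y_test + 2·y_pick-and-place = 37; 4·y_test + 2·y_pick-and-place = 26.
This yields shadow prices y_test = 5.5, y_pick-and-place = 2.
boards enters the basis when its profit ≥ yᵀa₃ = 5.5·3 + 2·5 = 26.5.

26.5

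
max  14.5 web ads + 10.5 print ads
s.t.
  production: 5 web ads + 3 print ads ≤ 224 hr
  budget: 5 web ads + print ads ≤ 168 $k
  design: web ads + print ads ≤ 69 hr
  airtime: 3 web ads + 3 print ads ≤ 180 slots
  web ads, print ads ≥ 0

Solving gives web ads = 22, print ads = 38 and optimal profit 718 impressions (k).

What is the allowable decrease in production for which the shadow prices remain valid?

44

Binding constraints: production, airtime. The basis is B = [[5,3],[3,3]] with det 6.
Per unit decrease in production, x* moves by d = (-0.5, 0.5).
The basis stays optimal until web ads reaches 0; allowable decrease = 44 hr.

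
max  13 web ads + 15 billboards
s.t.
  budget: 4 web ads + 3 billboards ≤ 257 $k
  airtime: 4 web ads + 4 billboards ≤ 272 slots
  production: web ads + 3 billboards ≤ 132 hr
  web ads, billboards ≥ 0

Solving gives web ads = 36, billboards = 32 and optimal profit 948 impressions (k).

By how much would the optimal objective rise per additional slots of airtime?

Check each constraint at x*: budget 240/257 (slack 17); airtime 272/272 (tight); production 132/132 (tight).
Since budget is not tight, its dual is 0.
From A_Bᵀ y = c: 4·y_airtime + 1·y_production = 13; 4·y_airtime + 3·y_production = 15.
Solving: y_airtime = 3, y_production = 1.
Shadow price of airtime = 3.

3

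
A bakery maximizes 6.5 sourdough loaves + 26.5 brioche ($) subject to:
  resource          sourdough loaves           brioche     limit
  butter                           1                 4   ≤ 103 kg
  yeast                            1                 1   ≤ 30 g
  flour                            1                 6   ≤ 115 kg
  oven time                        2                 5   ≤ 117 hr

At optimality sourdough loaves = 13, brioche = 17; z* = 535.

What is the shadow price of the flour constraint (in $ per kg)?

4

Binding: yeast and flour. Non-binding: butter (22 unused), oven time (6 unused).
Slack constraints have shadow price 0 (complementary slackness).
From A_Bᵀ y = c: 1·y_yeast + 1·y_flour = 6.5; 1·y_yeast + 6·y_flour = 26.5.
→ y_yeast = 2.5 and y_flour = 4.
Shadow price of flour = 4.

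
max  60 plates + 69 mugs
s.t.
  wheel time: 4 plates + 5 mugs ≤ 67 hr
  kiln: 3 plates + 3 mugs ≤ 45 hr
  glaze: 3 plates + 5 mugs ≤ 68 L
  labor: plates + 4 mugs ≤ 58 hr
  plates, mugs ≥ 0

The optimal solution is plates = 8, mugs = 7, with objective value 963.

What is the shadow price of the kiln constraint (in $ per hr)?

8

Binding: wheel time and kiln. Non-binding: glaze (9 unused), labor (22 unused).
Since glaze, labor are not tight, their duals are 0.
Dual feasibility on the basic columns requires 4·y_wheel time + 3·y_kiln = 60, 5·y_wheel time + 3·y_kiln = 69.
Solving: y_wheel time = 9, y_kiln = 8.
Shadow price of kiln = 8.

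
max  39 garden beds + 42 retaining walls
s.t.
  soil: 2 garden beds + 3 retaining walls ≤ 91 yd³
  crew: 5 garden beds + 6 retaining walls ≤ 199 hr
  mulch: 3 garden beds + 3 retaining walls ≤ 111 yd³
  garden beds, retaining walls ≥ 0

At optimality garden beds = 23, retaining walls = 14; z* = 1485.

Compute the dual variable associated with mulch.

Check each constraint at x*: soil 88/91 (slack 3); crew 199/199 (tight); mulch 111/111 (tight).
Since soil is not tight, its dual is 0.
The binding rows give the dual system: 5·y_crew + 3·y_mulch = 39 and 6·y_crew + 3·y_mulch = 42.
→ y_crew = 3 and y_mulch = 8.
Shadow price of mulch = 8.

8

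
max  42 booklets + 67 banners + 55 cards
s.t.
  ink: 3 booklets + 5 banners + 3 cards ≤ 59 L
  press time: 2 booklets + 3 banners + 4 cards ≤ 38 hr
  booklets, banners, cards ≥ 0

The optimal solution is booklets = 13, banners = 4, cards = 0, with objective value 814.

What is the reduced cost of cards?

At the optimum: ink uses 59 of 59 (binding); press time uses 38 of 38 (binding).
From A_Bᵀ y = c: 3·y_ink + 2·y_press time = 42; 5·y_ink + 3·y_press time = 67.
→ y_ink = 8 and y_press time = 9.
Reduced cost of cards: c₃ − yᵀa₃ = 55 − (8·3 + 9·4) = 55 − 60 = -5.

-5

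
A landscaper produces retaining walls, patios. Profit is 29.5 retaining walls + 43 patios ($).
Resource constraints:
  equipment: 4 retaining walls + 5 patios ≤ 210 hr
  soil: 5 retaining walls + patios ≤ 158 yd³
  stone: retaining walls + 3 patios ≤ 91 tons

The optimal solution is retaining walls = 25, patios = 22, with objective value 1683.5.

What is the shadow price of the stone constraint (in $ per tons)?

At the optimum: equipment uses 210 of 210 (binding); soil uses 147 of 158 (slack = 11); stone uses 91 of 91 (binding).
Since soil is not tight, its dual is 0.
Dual feasibility on the basic columns requires 4·y_equipment + 1·y_stone = 29.5, 5·y_equipment + 3·y_stone = 43.
→ y_equipment = 6.5 and y_stone = 3.5.
Shadow price of stone = 3.5.

3.5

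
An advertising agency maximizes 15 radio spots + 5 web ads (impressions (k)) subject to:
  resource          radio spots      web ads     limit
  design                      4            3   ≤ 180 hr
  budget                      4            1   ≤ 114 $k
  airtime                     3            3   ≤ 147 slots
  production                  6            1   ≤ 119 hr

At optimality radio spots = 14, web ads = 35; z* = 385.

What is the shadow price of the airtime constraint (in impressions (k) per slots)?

At the optimum: design uses 161 of 180 (slack = 19); budget uses 91 of 114 (slack = 23); airtime uses 147 of 147 (binding); production uses 119 of 119 (binding).
Slack constraints have shadow price 0 (complementary slackness).
Dual feasibility on the basic columns requires 3·y_airtime + 6·y_production = 15, 3·y_airtime + 1·y_production = 5.
→ y_airtime = 1 and y_production = 2.
Shadow price of airtime = 1.

1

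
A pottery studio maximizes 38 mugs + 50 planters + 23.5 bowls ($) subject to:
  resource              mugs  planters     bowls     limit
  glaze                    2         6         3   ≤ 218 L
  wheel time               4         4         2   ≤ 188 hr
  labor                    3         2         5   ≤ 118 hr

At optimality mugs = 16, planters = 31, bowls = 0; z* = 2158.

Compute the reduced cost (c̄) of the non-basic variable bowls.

Binding: glaze and wheel time. Non-binding: labor (8 unused).
Since labor is not tight, its dual is 0.
From A_Bᵀ y = c: 2·y_glaze + 4·y_wheel time = 38; 6·y_glaze + 4·y_wheel time = 50.
→ y_glaze = 3 and y_wheel time = 8.
Reduced cost of bowls: c₃ − yᵀa₃ = 23.5 − (3·3 + 8·2) = 23.5 − 25 = -1.5.

-1.5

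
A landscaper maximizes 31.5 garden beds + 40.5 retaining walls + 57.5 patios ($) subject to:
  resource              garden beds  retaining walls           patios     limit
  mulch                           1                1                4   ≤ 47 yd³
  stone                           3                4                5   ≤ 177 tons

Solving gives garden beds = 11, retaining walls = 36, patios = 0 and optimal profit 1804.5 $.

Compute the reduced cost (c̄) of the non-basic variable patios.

-5.5

Both mulch and stone are binding at x*.
From A_Bᵀ y = c: 1·y_mulch + 3·y_stone = 31.5; 1·y_mulch + 4·y_stone = 40.5.
This yields shadow prices y_mulch = 4.5, y_stone = 9.
Reduced cost of patios: c₃ − yᵀa₃ = 57.5 − (4.5·4 + 9·5) = 57.5 − 63 = -5.5.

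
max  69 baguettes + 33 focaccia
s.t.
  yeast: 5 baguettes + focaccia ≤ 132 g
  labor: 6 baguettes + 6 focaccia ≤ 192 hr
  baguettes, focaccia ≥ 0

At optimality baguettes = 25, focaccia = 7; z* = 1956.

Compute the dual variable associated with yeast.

Check each constraint at x*: yeast 132/132 (tight); labor 192/192 (tight).
Dual feasibility on the basic columns requires 5·y_yeast + 6·y_labor = 69, 1·y_yeast + 6·y_labor = 33.
Solving: y_yeast = 9, y_labor = 4.
Shadow price of yeast = 9.

9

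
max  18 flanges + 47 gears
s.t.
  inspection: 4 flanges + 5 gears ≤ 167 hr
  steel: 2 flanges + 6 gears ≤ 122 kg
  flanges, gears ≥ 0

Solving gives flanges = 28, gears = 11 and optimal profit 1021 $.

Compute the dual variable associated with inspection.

1

At the optimum: inspection uses 167 of 167 (binding); steel uses 122 of 122 (binding).
From A_Bᵀ y = c: 4·y_inspection + 2·y_steel = 18; 5·y_inspection + 6·y_steel = 47.
This yields shadow prices y_inspection = 1, y_steel = 7.
Shadow price of inspection = 1.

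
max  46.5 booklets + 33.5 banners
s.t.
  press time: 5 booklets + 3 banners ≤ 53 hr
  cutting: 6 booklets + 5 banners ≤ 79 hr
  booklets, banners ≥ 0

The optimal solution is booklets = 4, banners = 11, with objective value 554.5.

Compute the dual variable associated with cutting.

4

Both press time and cutting are binding at x*.
The binding rows give the dual system: 5·y_press time + 6·y_cutting = 46.5 and 3·y_press time + 5·y_cutting = 33.5.
This yields shadow prices y_press time = 4.5, y_cutting = 4.
Shadow price of cutting = 4.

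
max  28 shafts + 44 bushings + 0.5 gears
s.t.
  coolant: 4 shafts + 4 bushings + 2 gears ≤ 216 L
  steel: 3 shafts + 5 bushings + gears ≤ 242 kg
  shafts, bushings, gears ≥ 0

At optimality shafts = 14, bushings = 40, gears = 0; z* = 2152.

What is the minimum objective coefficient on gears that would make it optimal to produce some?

At the optimum: coolant uses 216 of 216 (binding); steel uses 242 of 242 (binding).
The binding rows give the dual system: 4·y_coolant + 3·y_steel = 28 and 4·y_coolant + 5·y_steel = 44.
Solving: y_coolant = 1, y_steel = 8.
gears enters the basis when its profit ≥ yᵀa₃ = 1·2 + 8·1 = 10.

10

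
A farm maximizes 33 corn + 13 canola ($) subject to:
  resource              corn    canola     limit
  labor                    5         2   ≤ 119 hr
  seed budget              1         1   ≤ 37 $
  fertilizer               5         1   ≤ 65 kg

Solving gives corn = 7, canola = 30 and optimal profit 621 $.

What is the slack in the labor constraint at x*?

24

labor used = 5·7 + 2·30 = 95; slack = 119 − 95 = 24.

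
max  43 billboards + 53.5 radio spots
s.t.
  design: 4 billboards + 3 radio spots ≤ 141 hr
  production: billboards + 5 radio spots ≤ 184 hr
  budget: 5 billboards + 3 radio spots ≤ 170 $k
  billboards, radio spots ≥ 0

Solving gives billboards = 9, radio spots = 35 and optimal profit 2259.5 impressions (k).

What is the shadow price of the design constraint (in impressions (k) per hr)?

Check each constraint at x*: design 141/141 (tight); production 184/184 (tight); budget 150/170 (slack 20).
By complementary slackness, y = 0 for the non-binding constraint.
From A_Bᵀ y = c: 4·y_design + 1·y_production = 43; 3·y_design + 5·y_production = 53.5.
→ y_design = 9.5 and y_production = 5.
Shadow price of design = 9.5.

9.5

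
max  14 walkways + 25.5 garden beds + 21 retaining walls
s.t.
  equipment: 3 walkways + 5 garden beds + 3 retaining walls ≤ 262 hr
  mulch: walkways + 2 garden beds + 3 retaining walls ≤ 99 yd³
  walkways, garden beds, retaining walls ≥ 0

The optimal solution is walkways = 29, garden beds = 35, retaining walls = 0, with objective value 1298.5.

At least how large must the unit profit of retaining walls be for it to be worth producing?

At the optimum: equipment uses 262 of 262 (binding); mulch uses 99 of 99 (binding).
Dual feasibility on the basic columns requires 3·y_equipment + 1·y_mulch = 14, 5·y_equipment + 2·y_mulch = 25.5.
This yields shadow prices y_equipment = 2.5, y_mulch = 6.5.
retaining walls enters the basis when its profit ≥ yᵀa₃ = 2.5·3 + 6.5·3 = 27.

27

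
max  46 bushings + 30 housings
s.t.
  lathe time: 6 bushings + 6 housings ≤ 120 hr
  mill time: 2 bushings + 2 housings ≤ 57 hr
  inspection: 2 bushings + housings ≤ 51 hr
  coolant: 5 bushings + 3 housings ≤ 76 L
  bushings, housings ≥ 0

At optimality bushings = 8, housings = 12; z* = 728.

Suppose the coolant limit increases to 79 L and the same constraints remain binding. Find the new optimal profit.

752

At the optimum: lathe time uses 120 of 120 (binding); mill time uses 40 of 57 (slack = 17); inspection uses 28 of 51 (slack = 23); coolant uses 76 of 76 (binding).
Slack constraints have shadow price 0 (complementary slackness).
The binding rows give the dual system: 6·y_lathe time + 5·y_coolant = 46 and 6·y_lathe time + 3·y_coolant = 30.
→ y_lathe time = 1 and y_coolant = 8.
Δz = y_coolant·Δb = 8 × (3) = 24, so new z* = 728 + 24 = 752.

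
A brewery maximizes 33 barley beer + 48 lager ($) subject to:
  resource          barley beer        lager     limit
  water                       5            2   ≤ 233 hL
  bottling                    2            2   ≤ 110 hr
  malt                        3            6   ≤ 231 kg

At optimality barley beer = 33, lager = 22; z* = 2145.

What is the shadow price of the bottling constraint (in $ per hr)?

At the optimum: water uses 209 of 233 (slack = 24); bottling uses 110 of 110 (binding); malt uses 231 of 231 (binding).
Since water is not tight, its dual is 0.
Dual feasibility on the basic columns requires 2·y_bottling + 3·y_malt = 33, 2·y_bottling + 6·y_malt = 48.
Solving: y_bottling = 9, y_malt = 5.
Shadow price of bottling = 9.

9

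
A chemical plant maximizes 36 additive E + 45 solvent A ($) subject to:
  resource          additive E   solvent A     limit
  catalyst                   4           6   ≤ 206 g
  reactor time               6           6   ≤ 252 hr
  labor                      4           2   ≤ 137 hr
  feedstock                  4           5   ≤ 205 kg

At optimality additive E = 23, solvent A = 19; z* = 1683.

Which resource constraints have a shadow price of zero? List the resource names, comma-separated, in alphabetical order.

catalyst: 206/206 (binding)
reactor time: 252/252 (binding)
labor: 130/137 (slack 7)
feedstock: 187/205 (slack 18)
By complementary slackness, a constraint with positive slack has shadow price 0 → feedstock, labor.

feedstock, labor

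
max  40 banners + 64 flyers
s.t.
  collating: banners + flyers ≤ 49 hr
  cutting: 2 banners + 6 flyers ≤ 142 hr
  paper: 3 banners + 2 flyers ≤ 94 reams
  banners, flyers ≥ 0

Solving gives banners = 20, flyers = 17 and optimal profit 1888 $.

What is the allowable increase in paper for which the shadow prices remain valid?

42

Binding constraints: cutting, paper. The basis is B = [[2,6],[3,2]] with det -14.
Per unit increase in paper, x* moves by d = (0.4286, -0.1429).
The basis stays optimal until collating becomes binding; allowable increase = 42 reams.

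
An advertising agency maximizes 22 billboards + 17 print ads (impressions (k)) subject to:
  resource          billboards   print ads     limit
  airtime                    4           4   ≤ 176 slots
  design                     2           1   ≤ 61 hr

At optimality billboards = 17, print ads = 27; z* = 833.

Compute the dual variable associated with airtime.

At the optimum: airtime uses 176 of 176 (binding); design uses 61 of 61 (binding).
Dual feasibility on the basic columns requires 4·y_airtime + 2·y_design = 22, 4·y_airtime + 1·y_design = 17.
This yields shadow prices y_airtime = 3, y_design = 5.
Shadow price of airtime = 3.

3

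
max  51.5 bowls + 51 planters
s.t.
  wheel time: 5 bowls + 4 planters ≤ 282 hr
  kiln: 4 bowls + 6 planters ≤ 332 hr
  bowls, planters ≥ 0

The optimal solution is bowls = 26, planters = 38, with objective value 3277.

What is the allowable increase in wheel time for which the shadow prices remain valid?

133

Binding constraints: wheel time, kiln. The basis is B = [[5,4],[4,6]] with det 14.
Per unit increase in wheel time, x* moves by d = (0.4286, -0.2857).
The basis stays optimal until planters reaches 0; allowable increase = 133 hr.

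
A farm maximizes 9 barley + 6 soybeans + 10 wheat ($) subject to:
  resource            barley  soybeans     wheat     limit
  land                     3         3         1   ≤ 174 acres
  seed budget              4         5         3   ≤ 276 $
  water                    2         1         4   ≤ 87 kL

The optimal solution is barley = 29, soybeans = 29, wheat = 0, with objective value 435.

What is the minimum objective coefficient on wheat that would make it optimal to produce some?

13

At the optimum: land uses 174 of 174 (binding); seed budget uses 261 of 276 (slack = 15); water uses 87 of 87 (binding).
Since seed budget is not tight, its dual is 0.
The binding rows give the dual system: 3·y_land + 2·y_water = 9 and 3·y_land + 1·y_water = 6.
→ y_land = 1 and y_water = 3.
wheat enters the basis when its profit ≥ yᵀa₃ = 1·1 + 3·4 = 13.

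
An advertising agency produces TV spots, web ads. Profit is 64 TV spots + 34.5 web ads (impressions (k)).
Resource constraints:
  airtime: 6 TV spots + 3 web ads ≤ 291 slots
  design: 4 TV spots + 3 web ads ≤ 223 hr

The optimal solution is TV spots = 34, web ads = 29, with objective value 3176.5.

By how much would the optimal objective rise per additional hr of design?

2.5

At the optimum: airtime uses 291 of 291 (binding); design uses 223 of 223 (binding).
From A_Bᵀ y = c: 6·y_airtime + 4·y_design = 64; 3·y_airtime + 3·y_design = 34.5.
Solving: y_airtime = 9, y_design = 2.5.
Shadow price of design = 2.5.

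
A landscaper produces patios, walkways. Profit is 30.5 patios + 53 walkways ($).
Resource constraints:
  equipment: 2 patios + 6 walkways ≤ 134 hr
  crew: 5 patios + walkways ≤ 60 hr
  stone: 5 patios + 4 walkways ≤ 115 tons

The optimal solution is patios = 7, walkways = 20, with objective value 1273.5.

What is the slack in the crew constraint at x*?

crew used = 5·7 + 1·20 = 55; slack = 60 − 55 = 5.

5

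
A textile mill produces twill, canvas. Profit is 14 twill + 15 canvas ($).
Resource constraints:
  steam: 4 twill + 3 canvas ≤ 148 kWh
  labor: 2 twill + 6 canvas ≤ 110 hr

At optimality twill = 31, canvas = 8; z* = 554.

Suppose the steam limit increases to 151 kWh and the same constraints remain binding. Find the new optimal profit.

Both steam and labor are binding at x*.
The binding rows give the dual system: 4·y_steam + 2·y_labor = 14 and 3·y_steam + 6·y_labor = 15.
→ y_steam = 3 and y_labor = 1.
Δz = y_steam·Δb = 3 × (3) = 9, so new z* = 554 + 9 = 563.

563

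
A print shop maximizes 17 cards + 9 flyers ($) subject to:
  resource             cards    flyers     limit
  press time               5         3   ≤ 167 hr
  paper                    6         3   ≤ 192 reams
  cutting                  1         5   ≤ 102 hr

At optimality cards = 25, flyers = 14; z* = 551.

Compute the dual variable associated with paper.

2

Check each constraint at x*: press time 167/167 (tight); paper 192/192 (tight); cutting 95/102 (slack 7).
By complementary slackness, y = 0 for the non-binding constraint.
Dual feasibility on the basic columns requires 5·y_press time + 6·y_paper = 17, 3·y_press time + 3·y_paper = 9.
Solving: y_press time = 1, y_paper = 2.
Shadow price of paper = 2.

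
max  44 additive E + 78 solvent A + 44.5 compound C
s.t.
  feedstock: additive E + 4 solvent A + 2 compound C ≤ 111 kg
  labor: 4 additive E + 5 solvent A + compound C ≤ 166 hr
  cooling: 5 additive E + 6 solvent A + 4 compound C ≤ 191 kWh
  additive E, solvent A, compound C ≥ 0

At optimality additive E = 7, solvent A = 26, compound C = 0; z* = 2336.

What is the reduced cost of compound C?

Check each constraint at x*: feedstock 111/111 (tight); labor 158/166 (slack 8); cooling 191/191 (tight).
By complementary slackness, y = 0 for the non-binding constraint.
From A_Bᵀ y = c: 1·y_feedstock + 5·y_cooling = 44; 4·y_feedstock + 6·y_cooling = 78.
Solving: y_feedstock = 9, y_cooling = 7.
Reduced cost of compound C: c₃ − yᵀa₃ = 44.5 − (9·2 + 7·4) = 44.5 − 46 = -1.5.

-1.5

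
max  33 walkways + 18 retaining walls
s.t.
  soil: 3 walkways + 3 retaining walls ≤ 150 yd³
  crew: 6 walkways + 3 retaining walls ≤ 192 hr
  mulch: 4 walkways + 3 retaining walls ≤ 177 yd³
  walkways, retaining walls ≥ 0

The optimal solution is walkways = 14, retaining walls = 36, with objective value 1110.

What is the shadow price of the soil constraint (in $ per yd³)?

1

Binding: soil and crew. Non-binding: mulch (13 unused).
Since mulch is not tight, its dual is 0.
From A_Bᵀ y = c: 3·y_soil + 6·y_crew = 33; 3·y_soil + 3·y_crew = 18.
→ y_soil = 1 and y_crew = 5.
Shadow price of soil = 1.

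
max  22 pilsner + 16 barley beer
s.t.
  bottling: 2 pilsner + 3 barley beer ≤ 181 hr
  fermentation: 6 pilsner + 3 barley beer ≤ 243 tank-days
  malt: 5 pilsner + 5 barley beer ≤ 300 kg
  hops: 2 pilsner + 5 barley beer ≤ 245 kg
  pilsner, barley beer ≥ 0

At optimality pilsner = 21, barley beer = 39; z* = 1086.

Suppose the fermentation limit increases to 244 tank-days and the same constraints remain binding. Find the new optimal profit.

Check each constraint at x*: bottling 159/181 (slack 22); fermentation 243/243 (tight); malt 300/300 (tight); hops 237/245 (slack 8).
Slack constraints have shadow price 0 (complementary slackness).
From A_Bᵀ y = c: 6·y_fermentation + 5·y_malt = 22; 3·y_fermentation + 5·y_malt = 16.
→ y_fermentation = 2 and y_malt = 2.
Δz = y_fermentation·Δb = 2 × (1) = 2, so new z* = 1086 + 2 = 1088.

1088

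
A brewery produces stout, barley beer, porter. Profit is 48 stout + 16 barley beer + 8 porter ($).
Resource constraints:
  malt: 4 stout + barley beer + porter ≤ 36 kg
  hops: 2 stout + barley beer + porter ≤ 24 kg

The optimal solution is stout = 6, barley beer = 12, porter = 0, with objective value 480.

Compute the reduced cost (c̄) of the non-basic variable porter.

At the optimum: malt uses 36 of 36 (binding); hops uses 24 of 24 (binding).
The binding rows give the dual system: 4·y_malt + 2·y_hops = 48 and 1·y_malt + 1·y_hops = 16.
→ y_malt = 8 and y_hops = 8.
Reduced cost of porter: c₃ − yᵀa₃ = 8 − (8·1 + 8·1) = 8 − 16 = -8.

-8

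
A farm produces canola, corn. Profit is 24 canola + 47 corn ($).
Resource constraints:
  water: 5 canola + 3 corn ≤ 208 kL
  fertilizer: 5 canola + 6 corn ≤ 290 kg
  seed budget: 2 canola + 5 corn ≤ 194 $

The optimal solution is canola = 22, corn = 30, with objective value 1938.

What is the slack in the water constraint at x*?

water used = 5·22 + 3·30 = 200; slack = 208 − 200 = 8.

8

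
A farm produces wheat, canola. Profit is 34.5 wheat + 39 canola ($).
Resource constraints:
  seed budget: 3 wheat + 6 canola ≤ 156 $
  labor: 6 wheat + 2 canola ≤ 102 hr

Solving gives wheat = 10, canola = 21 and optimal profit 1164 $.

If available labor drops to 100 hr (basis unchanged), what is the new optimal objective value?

1158

At the optimum: seed budget uses 156 of 156 (binding); labor uses 102 of 102 (binding).
From A_Bᵀ y = c: 3·y_seed budget + 6·y_labor = 34.5; 6·y_seed budget + 2·y_labor = 39.
This yields shadow prices y_seed budget = 5.5, y_labor = 3.
Δz = y_labor·Δb = 3 × (-2) = -6, so new z* = 1164 − 6 = 1158.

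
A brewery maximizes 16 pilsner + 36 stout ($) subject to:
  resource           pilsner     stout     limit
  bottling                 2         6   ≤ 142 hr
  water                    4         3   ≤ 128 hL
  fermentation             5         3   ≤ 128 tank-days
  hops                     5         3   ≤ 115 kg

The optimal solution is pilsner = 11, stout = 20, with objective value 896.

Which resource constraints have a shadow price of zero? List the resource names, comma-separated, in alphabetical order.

bottling: 142/142 (binding)
water: 104/128 (slack 24)
fermentation: 115/128 (slack 13)
hops: 115/115 (binding)
By complementary slackness, a constraint with positive slack has shadow price 0 → fermentation, water.

fermentation, water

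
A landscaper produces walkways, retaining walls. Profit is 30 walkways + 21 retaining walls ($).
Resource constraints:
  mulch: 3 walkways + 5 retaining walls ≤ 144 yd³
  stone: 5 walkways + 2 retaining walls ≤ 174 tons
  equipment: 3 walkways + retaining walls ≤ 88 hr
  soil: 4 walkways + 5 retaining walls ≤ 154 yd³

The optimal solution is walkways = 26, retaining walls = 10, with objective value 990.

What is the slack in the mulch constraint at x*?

16

mulch used = 3·26 + 5·10 = 128; slack = 144 − 128 = 16.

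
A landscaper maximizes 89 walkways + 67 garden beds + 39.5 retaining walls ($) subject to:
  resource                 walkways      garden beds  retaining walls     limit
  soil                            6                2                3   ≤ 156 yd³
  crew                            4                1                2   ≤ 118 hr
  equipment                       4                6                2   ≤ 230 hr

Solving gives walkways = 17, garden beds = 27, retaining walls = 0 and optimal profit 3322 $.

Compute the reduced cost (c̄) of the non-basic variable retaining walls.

Binding: soil and equipment. Non-binding: crew (23 unused).
By complementary slackness, y = 0 for the non-binding constraint.
The binding rows give the dual system: 6·y_soil + 4·y_equipment = 89 and 2·y_soil + 6·y_equipment = 67.
This yields shadow prices y_soil = 9.5, y_equipment = 8.
Reduced cost of retaining walls: c₃ − yᵀa₃ = 39.5 − (9.5·3 + 8·2) = 39.5 − 44.5 = -5.

-5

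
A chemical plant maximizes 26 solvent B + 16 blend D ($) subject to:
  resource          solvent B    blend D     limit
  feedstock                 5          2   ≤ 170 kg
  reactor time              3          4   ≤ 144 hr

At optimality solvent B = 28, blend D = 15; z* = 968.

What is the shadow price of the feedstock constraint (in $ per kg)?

4

Both feedstock and reactor time are binding at x*.
From A_Bᵀ y = c: 5·y_feedstock + 3·y_reactor time = 26; 2·y_feedstock + 4·y_reactor time = 16.
Solving: y_feedstock = 4, y_reactor time = 2.
Shadow price of feedstock = 4.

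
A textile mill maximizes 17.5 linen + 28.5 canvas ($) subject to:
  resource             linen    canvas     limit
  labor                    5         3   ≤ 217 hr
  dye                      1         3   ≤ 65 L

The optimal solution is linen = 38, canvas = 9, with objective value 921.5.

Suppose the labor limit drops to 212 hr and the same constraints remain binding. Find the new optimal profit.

Both labor and dye are binding at x*.
Dual feasibility on the basic columns requires 5·y_labor + 1·y_dye = 17.5, 3·y_labor + 3·y_dye = 28.5.
→ y_labor = 2 and y_dye = 7.5.
Δz = y_labor·Δb = 2 × (-5) = -10, so new z* = 921.5 − 10 = 911.5.

911.5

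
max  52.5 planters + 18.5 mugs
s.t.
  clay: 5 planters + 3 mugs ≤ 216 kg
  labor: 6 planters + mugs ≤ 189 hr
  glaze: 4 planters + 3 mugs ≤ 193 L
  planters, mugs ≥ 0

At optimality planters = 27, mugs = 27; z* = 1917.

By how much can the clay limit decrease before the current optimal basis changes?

Binding constraints: clay, labor. The basis is B = [[5,3],[6,1]] with det -13.
Per unit decrease in clay, x* moves by d = (0.0769, -0.4615).
The basis stays optimal until mugs reaches 0; allowable decrease = 58.5 kg.

58.5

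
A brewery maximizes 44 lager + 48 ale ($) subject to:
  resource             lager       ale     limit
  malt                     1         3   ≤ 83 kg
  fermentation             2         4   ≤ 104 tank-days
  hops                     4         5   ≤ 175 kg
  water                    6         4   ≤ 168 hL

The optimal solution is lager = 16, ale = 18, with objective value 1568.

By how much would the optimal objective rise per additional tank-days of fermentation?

7

Check each constraint at x*: malt 70/83 (slack 13); fermentation 104/104 (tight); hops 154/175 (slack 21); water 168/168 (tight).
Slack constraints have shadow price 0 (complementary slackness).
The binding rows give the dual system: 2·y_fermentation + 6·y_water = 44 and 4·y_fermentation + 4·y_water = 48.
This yields shadow prices y_fermentation = 7, y_water = 5.
Shadow price of fermentation = 7.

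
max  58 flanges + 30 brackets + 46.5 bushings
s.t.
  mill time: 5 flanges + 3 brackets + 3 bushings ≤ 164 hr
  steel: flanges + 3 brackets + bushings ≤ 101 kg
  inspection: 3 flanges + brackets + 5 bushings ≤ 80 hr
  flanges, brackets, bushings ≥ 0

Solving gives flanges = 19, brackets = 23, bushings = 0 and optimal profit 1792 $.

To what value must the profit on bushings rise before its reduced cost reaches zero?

At the optimum: mill time uses 164 of 164 (binding); steel uses 88 of 101 (slack = 13); inspection uses 80 of 80 (binding).
Slack constraints have shadow price 0 (complementary slackness).
From A_Bᵀ y = c: 5·y_mill time + 3·y_inspection = 58; 3·y_mill time + 1·y_inspection = 30.
→ y_mill time = 8 and y_inspection = 6.
bushings enters the basis when its profit ≥ yᵀa₃ = 8·3 + 6·5 = 54.

54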